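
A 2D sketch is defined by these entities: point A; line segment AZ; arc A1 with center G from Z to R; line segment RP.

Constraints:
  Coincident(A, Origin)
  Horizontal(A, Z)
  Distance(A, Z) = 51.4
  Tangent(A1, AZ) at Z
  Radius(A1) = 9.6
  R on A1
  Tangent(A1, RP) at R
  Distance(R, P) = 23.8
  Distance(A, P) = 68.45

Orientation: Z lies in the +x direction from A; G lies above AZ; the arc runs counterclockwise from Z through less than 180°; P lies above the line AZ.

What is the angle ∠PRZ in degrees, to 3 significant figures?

133°

Checks: |GZ| = 9.600 ✓; |GR| = 9.600 ✓; ∠(GR, RP) = 90.00° ✓; |RP| = 23.80 ✓; |AP| = 68.45 ✓.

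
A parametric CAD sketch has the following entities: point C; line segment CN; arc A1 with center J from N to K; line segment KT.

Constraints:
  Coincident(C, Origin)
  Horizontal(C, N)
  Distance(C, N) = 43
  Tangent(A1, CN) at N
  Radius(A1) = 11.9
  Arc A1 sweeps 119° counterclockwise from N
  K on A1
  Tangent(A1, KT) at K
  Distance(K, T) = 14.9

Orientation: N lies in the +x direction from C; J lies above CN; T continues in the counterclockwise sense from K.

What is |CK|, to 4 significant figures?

56.25

C is at the origin; CN is horizontal with |CN| = 43.0 and N on the +x side, so N = (43.00, 0.000). Since A1 is tangent to CN there, JN ⟂ CN, so J = N + (0, 11.9) = (43.00, 11.90). On A1, N sits at bearing -90° from J; a 119° counterclockwise sweep puts K at bearing 29°, so K = J + 11.9·(cos 29°, sin 29°) = (53.41, 17.67). Then |CK| = |K − C| = 56.25.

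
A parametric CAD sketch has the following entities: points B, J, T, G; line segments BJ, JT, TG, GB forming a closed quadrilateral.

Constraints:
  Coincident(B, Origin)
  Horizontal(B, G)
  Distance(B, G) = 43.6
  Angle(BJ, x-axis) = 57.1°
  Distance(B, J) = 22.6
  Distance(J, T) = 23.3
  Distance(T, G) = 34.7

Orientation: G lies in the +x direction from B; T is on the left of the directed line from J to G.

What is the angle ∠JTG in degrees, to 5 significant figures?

75.469°

Checks: |JT| = 23.30 ✓; |TG| = 34.70 ✓.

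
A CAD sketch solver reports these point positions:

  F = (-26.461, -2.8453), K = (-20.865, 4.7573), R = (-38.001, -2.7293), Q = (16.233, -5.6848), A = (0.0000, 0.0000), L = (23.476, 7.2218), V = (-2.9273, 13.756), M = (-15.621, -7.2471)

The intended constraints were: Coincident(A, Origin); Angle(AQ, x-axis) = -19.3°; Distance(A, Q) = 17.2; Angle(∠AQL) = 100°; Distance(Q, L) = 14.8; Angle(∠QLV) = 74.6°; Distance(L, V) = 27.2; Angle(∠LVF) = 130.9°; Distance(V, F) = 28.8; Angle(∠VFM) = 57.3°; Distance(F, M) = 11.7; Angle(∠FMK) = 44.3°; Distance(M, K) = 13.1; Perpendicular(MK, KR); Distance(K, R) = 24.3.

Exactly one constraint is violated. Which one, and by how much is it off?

Distance(K, R) = 24.3 — off by 5.60.

A = (0.00, 0.00) ✓; AQ at -19.30° ✓; |AQ| = 17.20 ✓; ∠AQL = 100.0° ✓; |QL| = 14.80 ✓; ∠QLV = 74.60° ✓; |LV| = 27.20 ✓; ∠LVF = 130.9° ✓; |VF| = 28.80 ✓; ∠VFM = 57.30° ✓; |FM| = 11.70 ✓; ∠FMK = 44.30° ✓; |MK| = 13.10 ✓; ∠(MK, KR) = 90.00° ✓; |KR| = 18.70 ✗.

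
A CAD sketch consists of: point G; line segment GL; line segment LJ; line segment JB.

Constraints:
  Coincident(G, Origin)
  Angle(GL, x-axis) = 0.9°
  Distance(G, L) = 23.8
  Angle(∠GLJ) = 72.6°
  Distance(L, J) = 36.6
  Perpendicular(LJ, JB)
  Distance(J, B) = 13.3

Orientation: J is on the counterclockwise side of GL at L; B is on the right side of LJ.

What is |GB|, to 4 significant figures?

46.54

G is at the origin; GL runs at 0.9° with length 23.8, so L = 23.8·(cos 0.9°, sin 0.9°) = (23.80, 0.3738). ∠GLJ = 72.6°, so LJ runs at 0.9° + (180° − 72.6°) = 108.3° from the x-axis; with |LJ| = 36.6, J = L + 36.6·(cos 108.3°, sin 108.3°) = (12.30, 35.12). LJ is perpendicular to JB; with |JB| = 13.3 on the right of LJ, B = J + 13.3·(0.9494, 0.3140) = (24.93, 39.30). Then |GB| = |B − G| = 46.54.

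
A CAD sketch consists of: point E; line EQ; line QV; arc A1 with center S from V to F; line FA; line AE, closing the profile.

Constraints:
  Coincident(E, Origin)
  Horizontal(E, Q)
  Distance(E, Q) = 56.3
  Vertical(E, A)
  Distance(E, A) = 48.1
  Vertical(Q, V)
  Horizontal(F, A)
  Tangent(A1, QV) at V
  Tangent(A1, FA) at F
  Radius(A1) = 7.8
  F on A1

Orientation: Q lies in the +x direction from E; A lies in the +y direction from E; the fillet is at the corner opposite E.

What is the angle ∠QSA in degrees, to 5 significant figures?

110.09°

E and A share the same x with |EA| = 48.1 and A on the +y side, so A = (0.0000, 48.100). The virtual corner opposite E is at (56.300, 48.100). Tangency of A1 to QV means the radius SV is perpendicular to QV and tangency of A1 to FA means the radius SF is perpendicular to FA, with radius 7.8, so the center S sits 7.8 in from both sides at S = (48.500, 40.300). Then cos ∠QSA = SQ·SA / (|SQ||SA|), giving 110.09°.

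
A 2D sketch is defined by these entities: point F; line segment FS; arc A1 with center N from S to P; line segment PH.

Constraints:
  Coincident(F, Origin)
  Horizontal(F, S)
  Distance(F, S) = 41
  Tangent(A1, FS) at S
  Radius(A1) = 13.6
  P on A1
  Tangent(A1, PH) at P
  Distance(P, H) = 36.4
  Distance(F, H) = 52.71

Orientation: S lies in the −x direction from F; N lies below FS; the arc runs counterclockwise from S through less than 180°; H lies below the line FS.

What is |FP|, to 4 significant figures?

55.32

F is at the origin; FS is horizontal with |FS| = 41.0 and S on the −x side, so S = (-41.00, 0.000). Since A1 is tangent to FS there, NS ⟂ FS, so N = S + (0, -13.6) = (-41.00, -13.60). Since NP ⟂ PH (tangency), |NH| = √(13.6² + 36.4²) = 38.86 regardless of where P sits on A1. So H lies on both circle(F, 52.71) and circle(N, 38.86); the below-FS intersection is H = (-22.40, -47.72). P is the foot of the tangent from H: P = (-49.91, -23.88).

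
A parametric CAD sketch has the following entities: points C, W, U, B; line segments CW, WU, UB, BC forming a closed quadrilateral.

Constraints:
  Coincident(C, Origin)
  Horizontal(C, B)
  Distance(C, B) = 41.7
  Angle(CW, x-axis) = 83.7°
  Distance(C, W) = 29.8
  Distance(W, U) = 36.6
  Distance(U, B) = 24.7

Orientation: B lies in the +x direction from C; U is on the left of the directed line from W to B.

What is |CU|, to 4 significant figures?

46.56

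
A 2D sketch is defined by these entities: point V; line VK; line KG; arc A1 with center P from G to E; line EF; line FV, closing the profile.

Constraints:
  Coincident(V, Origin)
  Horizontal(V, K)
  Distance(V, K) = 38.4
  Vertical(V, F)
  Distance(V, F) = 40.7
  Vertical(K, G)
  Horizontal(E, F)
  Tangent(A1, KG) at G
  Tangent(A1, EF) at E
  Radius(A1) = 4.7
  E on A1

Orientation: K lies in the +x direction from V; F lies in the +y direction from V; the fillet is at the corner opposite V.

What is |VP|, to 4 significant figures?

49.31

V and F share the same x with |VF| = 40.7 and F on the +y side, so F = (0.000, 40.70). The virtual corner opposite V is at (38.40, 40.70). A1 meets KG tangentially, so PG is at right angles to KG and tangency of A1 to EF means the radius PE is perpendicular to EF, with radius 4.7, so the center P sits 4.7 in from both sides at P = (33.70, 36.00). Then |VP| = |P − V| = 49.31.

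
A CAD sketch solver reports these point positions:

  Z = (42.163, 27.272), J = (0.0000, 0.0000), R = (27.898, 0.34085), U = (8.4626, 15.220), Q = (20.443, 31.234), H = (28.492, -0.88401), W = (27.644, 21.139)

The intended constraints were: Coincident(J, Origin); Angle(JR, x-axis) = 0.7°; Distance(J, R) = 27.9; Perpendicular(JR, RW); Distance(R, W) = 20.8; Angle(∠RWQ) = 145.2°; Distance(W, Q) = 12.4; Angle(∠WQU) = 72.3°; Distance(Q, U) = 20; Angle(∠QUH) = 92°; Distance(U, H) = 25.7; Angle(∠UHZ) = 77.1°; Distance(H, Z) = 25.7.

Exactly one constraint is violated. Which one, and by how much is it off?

Distance(H, Z) = 25.7 — off by 5.60.

J = (0.00, 0.00) ✓; JR at 0.7000° ✓; |JR| = 27.90 ✓; ∠(JR, RW) = 90.00° ✓; |RW| = 20.80 ✓; ∠RWQ = 145.2° ✓; |WQ| = 12.40 ✓; ∠WQU = 72.30° ✓; |QU| = 20.00 ✓; ∠QUH = 92.00° ✓; |UH| = 25.70 ✓; ∠UHZ = 77.10° ✓; |HZ| = 31.30 ✗.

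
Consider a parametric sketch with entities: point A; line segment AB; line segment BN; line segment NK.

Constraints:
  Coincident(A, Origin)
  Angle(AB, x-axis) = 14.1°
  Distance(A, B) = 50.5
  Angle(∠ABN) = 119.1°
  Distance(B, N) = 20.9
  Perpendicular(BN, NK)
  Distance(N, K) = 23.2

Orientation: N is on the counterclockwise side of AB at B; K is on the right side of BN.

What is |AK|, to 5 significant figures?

81.236

A is at the origin; AB runs at 14.1° with length 50.5, so B = 50.5·(cos 14.1°, sin 14.1°) = (48.979, 12.303). ∠ABN = 119.1°, so BN runs at 14.1° + (180° − 119.1°) = 75.000° from the x-axis; with |BN| = 20.9, N = B + 20.9·(cos 75.000°, sin 75.000°) = (54.388, 32.490). BN is perpendicular to NK; with |NK| = 23.2 on the right of BN, K = N + 23.2·(0.96593, -0.25882) = (76.797, 26.486). Then |AK| = |K − A| = 81.236.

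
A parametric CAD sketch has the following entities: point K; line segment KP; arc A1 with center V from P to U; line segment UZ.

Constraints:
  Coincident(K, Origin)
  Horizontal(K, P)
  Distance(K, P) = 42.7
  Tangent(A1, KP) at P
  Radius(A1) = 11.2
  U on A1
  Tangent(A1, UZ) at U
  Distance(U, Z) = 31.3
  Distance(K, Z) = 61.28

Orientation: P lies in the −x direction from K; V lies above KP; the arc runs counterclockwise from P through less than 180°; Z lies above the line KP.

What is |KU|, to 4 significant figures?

35.35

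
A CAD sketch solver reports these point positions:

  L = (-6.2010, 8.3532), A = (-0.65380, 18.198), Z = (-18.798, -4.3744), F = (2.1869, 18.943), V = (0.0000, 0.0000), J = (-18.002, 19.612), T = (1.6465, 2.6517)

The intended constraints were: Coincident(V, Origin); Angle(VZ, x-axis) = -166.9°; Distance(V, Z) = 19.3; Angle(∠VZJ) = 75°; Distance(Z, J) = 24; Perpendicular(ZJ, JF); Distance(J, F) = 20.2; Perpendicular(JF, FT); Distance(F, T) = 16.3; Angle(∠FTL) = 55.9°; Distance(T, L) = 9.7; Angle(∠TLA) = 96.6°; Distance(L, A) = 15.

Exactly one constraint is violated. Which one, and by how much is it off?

Distance(L, A) = 15 — off by 3.70.

V = (0.00, 0.00) ✓; VZ at -166.9° ✓; |VZ| = 19.30 ✓; ∠VZJ = 75.00° ✓; |ZJ| = 24.00 ✓; ∠(ZJ, JF) = 90.00° ✓; |JF| = 20.20 ✓; ∠(JF, FT) = 90.00° ✓; |FT| = 16.30 ✓; ∠FTL = 55.90° ✓; |TL| = 9.700 ✓; ∠TLA = 96.60° ✓; |LA| = 11.30 ✗.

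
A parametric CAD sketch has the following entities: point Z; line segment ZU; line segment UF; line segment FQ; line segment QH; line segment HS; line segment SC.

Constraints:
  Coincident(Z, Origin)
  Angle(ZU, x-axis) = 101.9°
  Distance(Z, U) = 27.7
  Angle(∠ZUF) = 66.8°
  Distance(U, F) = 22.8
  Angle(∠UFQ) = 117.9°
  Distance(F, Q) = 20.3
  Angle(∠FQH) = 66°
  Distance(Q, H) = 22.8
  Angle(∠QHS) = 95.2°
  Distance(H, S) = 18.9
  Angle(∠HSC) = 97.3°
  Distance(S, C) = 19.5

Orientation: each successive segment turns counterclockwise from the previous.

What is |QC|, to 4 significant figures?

23.68

Z is at the origin; ZU runs at 101.9° with length 27.7, so U = (-5.712, 27.10). ∠ZUF = 66.8° gives UF at -144.9° from the x-axis; with |UF| = 22.8, F = (-24.37, 13.99). ∠UFQ = 117.9° gives FQ at -82.80° from the x-axis; with |FQ| = 20.3, Q = (-21.82, -6.145). ∠FQH = 66.0° gives QH at 31.20° from the x-axis; with |QH| = 22.8, H = (-2.319, 5.666). ∠QHS = 95.2° gives HS at 116.0° from the x-axis; with |HS| = 18.9, S = (-10.60, 22.65). ∠HSC = 97.3° gives SC at -161.3° from the x-axis; with |SC| = 19.5, C = (-29.07, 16.40). Then |QC| = |C − Q| = 23.68.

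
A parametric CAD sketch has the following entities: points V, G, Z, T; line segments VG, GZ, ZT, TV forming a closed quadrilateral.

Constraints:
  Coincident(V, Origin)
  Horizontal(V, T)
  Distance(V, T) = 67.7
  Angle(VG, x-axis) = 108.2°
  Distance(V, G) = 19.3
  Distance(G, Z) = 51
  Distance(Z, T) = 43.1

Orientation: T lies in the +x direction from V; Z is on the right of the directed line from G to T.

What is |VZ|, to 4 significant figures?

34.50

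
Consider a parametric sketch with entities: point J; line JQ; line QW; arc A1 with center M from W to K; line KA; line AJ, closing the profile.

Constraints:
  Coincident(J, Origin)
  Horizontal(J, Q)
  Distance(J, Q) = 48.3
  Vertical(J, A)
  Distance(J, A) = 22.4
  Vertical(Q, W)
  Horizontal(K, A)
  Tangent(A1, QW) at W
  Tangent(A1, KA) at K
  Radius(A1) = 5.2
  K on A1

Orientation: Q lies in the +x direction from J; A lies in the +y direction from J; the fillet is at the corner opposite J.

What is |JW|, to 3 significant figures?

51.3

The virtual corner opposite J is at (48.3, 22.4). Since A1 is tangent to QW there, MW ⟂ QW and tangency of A1 to KA means the radius MK is perpendicular to KA, with radius 5.2, so the center M sits 5.2 in from both sides at M = (43.1, 17.2). That places the tangent points at W = (48.3, 17.2) on QW and K = (43.1, 22.4) on KA. Then |JW| = |W − J| = 51.3.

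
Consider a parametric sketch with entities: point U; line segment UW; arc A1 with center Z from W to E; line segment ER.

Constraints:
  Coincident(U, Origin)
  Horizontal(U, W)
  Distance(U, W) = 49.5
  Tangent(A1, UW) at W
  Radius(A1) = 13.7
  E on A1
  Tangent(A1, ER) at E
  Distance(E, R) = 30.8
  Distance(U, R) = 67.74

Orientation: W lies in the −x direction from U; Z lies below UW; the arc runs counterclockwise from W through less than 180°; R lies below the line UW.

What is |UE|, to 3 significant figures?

64.9

U is at the origin; UW is horizontal with |UW| = 49.5 and W on the −x side, so W = (-49.5, 0.00). The tangent condition forces ZW to be normal to UW, so Z = W + (0, -13.7) = (-49.5, -13.7). Since ZE ⟂ ER (tangency), |ZR| = √(13.7² + 30.8²) = 33.7 regardless of where E sits on A1. So R lies on both circle(U, 67.74) and circle(Z, 33.7); the below-UW intersection is R = (-48.4, -47.4). E is the foot of the tangent from R: E = (-61.8, -19.7).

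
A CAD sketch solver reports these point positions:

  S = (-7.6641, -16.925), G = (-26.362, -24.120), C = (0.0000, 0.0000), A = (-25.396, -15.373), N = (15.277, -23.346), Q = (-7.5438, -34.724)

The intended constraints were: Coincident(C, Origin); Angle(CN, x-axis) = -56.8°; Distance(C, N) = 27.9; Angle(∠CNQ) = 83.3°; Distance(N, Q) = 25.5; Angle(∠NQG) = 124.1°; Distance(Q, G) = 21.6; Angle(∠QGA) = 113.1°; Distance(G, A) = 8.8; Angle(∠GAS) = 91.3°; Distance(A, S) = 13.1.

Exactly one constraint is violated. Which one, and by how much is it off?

Distance(A, S) = 13.1 — off by 4.70.

C = (0.00, 0.00) ✓; CN at -56.80° ✓; |CN| = 27.90 ✓; ∠CNQ = 83.30° ✓; |NQ| = 25.50 ✓; ∠NQG = 124.1° ✓; |QG| = 21.60 ✓; ∠QGA = 113.1° ✓; |GA| = 8.800 ✓; ∠GAS = 91.30° ✓; |AS| = 17.80 ✗.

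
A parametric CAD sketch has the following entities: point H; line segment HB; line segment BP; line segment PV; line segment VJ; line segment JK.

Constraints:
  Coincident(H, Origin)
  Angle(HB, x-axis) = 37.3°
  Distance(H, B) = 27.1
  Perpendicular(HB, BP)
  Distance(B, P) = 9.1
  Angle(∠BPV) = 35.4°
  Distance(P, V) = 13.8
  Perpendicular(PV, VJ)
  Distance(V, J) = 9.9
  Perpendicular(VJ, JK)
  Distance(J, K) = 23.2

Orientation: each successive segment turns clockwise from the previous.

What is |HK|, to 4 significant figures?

42.09

H is at the origin; HB runs at 37.3° with length 27.1, so B = (21.56, 16.42). The perpendicularity gives BP at right angles to HB, so BP runs at -52.70°; with |BP| = 9.1, P = (27.07, 9.183). ∠BPV = 35.4° gives PV at 162.7° from the x-axis; with |PV| = 13.8, V = (13.90, 13.29). The perpendicularity gives VJ at right angles to PV, so VJ runs at 72.70°; with |VJ| = 9.9, J = (16.84, 22.74). The perpendicularity gives JK at right angles to VJ, so JK runs at -17.30°; with |JK| = 23.2, K = (38.99, 15.84). Then |HK| = |K − H| = 42.09.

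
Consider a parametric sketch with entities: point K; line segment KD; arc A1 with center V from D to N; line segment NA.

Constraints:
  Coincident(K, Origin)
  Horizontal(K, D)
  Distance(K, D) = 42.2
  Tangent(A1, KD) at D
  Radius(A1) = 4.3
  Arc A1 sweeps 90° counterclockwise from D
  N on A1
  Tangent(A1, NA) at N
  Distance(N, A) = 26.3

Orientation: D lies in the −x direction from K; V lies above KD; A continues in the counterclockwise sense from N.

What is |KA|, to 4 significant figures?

48.71

K is at the origin; K and D share the same y with |KD| = 42.2 and D on the −x side, so D = (-42.20, 0.000). The tangent condition forces VD to be normal to KD, so V = D + (0, 4.3) = (-42.20, 4.300). On A1, D sits at bearing -90° from V; a 90° counterclockwise sweep puts N at bearing 0°, so N = V + 4.3·(cos 0°, sin 0°) = (-37.90, 4.300). Since A1 is tangent to NA there, VN ⟂ NA, so NA runs along (−sin 0°, cos 0°); with |NA| = 26.3, A = (-37.90, 30.60). Then |KA| = |A − K| = 48.71.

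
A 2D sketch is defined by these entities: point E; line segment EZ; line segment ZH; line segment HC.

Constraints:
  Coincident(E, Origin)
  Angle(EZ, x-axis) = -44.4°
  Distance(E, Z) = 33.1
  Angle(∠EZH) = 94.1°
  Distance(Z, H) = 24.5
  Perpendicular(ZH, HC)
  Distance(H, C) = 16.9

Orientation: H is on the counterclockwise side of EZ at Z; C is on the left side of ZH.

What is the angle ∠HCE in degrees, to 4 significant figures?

121.0°

∠EZH = 94.1°, so ZH runs at -44.4° + (180° − 94.1°) = 41.50° from the x-axis; with |ZH| = 24.5, H = Z + 24.5·(cos 41.50°, sin 41.50°) = (42.00, -6.925). ZH ⟂ HC; with |HC| = 16.9 on the left of ZH, C = H + 16.9·(-0.6626, 0.7490) = (30.80, 5.733). Then cos ∠HCE = CH·CE / (|CH||CE|), giving 121.0°.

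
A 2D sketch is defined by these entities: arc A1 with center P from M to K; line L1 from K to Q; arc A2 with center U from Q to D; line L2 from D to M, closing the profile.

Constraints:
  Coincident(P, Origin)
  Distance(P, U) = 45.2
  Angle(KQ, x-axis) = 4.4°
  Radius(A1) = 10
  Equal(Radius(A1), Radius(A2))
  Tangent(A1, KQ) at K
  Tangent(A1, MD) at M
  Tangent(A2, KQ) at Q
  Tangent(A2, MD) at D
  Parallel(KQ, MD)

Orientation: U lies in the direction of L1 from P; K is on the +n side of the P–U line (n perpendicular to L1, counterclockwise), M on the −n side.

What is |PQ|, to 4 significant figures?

46.29

Tangency of A1 to both parallel lines with radius 10.0 puts K and M at P ± 10.0·n: K = (-0.7672, 9.971), M = (0.7672, -9.971). Equal radii place Q and D the same way about U: Q = U + 10.0·n = (44.30, 13.44), D = U − 10.0·n = (45.83, -6.503). Then |PQ| = |Q − P| = 46.29.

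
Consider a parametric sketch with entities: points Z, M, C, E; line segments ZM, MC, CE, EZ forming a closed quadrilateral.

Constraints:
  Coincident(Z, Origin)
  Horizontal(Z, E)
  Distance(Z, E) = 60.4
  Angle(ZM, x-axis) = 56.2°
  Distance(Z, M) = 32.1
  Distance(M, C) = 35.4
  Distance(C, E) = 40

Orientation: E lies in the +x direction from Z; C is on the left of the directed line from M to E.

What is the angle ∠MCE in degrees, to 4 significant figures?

83.27°

Checks: Z = (0.00, 0.00) ✓; |MC| = 35.40 ✓; |CE| = 40.00 ✓.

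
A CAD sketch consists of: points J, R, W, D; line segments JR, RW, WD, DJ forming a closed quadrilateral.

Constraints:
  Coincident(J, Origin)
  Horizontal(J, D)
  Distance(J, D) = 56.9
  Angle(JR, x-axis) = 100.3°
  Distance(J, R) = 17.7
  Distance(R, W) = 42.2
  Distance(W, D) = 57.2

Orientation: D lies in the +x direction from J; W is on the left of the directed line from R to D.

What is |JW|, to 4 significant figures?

54.56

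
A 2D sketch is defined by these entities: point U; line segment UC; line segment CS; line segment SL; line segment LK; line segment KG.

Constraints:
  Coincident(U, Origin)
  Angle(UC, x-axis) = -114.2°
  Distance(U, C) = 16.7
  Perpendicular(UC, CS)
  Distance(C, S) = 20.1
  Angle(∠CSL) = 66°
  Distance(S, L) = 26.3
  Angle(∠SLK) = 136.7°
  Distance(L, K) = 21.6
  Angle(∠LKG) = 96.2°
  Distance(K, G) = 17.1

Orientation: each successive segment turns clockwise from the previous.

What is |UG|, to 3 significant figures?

18.8

U is at the origin; UC runs at -114.2° with length 16.7, so C = (-6.85, -15.2). UC ⟂ CS, so CS runs at 156°; with |CS| = 20.1, S = (-25.2, -6.99). ∠CSL = 66.0° gives SL at 41.8° from the x-axis; with |SL| = 26.3, L = (-5.57, 10.5). ∠SLK = 136.7° gives LK at -1.50° from the x-axis; with |LK| = 21.6, K = (16.0, 9.97). ∠LKG = 96.2° gives KG at -85.3° from the x-axis; with |KG| = 17.1, G = (17.4, -7.07). Then |UG| = |G − U| = 18.8.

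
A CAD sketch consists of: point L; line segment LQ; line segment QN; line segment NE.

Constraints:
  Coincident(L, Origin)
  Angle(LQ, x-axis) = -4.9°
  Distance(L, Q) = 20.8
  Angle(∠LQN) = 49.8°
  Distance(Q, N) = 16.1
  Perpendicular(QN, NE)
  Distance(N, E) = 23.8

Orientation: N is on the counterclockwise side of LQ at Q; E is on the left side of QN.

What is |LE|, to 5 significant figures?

8.3528

L is at the origin; LQ runs at -4.9° with length 20.8, so Q = 20.8·(cos -4.9°, sin -4.9°) = (20.724, -1.7767). ∠LQN = 49.8°, so QN runs at -4.9° + (180° − 49.8°) = 125.30° from the x-axis; with |QN| = 16.1, N = Q + 16.1·(cos 125.30°, sin 125.30°) = (11.420, 11.363). QN ⟂ NE; with |NE| = 23.8 on the left of QN, E = N + 23.8·(-0.81614, -0.57786) = (-8.0036, -2.3899). Then |LE| = |E − L| = 8.3528.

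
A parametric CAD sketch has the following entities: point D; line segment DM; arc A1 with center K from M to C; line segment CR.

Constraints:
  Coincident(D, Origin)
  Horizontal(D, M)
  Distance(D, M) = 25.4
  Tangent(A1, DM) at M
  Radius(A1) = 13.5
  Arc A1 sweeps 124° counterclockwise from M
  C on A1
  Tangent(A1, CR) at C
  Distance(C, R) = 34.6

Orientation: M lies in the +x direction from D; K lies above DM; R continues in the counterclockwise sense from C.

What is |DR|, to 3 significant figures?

52.6

D is at the origin; D and M share the same y with |DM| = 25.4 and M on the +x side, so M = (25.4, 0.00). A1 meets DM tangentially, so KM is at right angles to DM, so K = M + (0, 13.5) = (25.4, 13.5). On A1, M sits at bearing -90° from K; a 124° counterclockwise sweep puts C at bearing 34°, so C = K + 13.5·(cos 34°, sin 34°) = (36.6, 21.0). Tangency of A1 to CR means the radius KC is perpendicular to CR, so CR runs along (−sin 34°, cos 34°); with |CR| = 34.6, R = (17.2, 49.7). Then |DR| = |R − D| = 52.6.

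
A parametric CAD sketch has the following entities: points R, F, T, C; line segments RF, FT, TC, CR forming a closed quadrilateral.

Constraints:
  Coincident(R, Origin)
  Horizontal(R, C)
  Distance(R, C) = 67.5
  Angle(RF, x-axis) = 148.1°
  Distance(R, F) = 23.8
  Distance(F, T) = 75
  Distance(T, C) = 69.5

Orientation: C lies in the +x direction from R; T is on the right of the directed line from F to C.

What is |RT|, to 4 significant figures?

54.54

R is at the origin; RC is horizontal with |RC| = 67.5 and C in +x, so C = (67.5, 0). RF runs at 148.1° with |RF| = 23.8, so F = (-20.21, 12.58). T is determined by |FT| = 75.0 and |TC| = 69.5 together: it lies at the intersection of circle(F, 75.0) and circle(C, 69.5). With |FC| = 88.60, the foot of the radical line on FC is 48.79 from F and the perpendicular offset is √(75.0² − 48.79²) = 56.96. Taking the right-of-FC solution: T = (20.00, -50.74).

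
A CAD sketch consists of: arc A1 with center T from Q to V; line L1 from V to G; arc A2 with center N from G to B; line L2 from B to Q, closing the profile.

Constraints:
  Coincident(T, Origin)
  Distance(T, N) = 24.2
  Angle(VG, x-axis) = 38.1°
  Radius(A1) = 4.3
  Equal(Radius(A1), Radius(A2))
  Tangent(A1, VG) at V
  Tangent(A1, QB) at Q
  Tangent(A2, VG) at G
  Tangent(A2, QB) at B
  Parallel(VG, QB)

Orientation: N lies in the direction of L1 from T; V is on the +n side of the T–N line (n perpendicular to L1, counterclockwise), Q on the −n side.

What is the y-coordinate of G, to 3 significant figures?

18.3

The slot axis is L1's direction at 38.1°, so u = (cos 38.1°, sin 38.1°) = (0.787, 0.617) and n = (−sin 38.1°, cos 38.1°) = (-0.617, 0.787). T is at the origin and N lies 24.2 along u from T, so N = 24.2·u = (19.0, 14.9). Tangency of A1 to both parallel lines with radius 4.3 puts V and Q at T ± 4.3·n: V = (-2.65, 3.38), Q = (2.65, -3.38). Equal radii place G and B the same way about N: G = N + 4.3·n = (16.4, 18.3), B = N − 4.3·n = (21.7, 11.5). So G.y = 18.3.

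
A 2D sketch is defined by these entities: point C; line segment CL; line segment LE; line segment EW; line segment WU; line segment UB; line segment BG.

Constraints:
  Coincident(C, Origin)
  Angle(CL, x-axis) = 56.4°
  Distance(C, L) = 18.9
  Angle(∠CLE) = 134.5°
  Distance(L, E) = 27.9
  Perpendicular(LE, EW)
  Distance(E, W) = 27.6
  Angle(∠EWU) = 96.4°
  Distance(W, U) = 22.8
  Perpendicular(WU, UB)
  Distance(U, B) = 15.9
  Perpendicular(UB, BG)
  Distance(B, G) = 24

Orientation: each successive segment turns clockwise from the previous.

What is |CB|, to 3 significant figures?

16.7

C is at the origin; CL runs at 56.4° with length 18.9, so L = (10.5, 15.7). ∠CLE = 134.5° gives LE at 10.9° from the x-axis; with |LE| = 27.9, E = (37.9, 21.0). LE is perpendicular to EW, so EW runs at -79.1°; with |EW| = 27.6, W = (43.1, -6.08). ∠EWU = 96.4° gives WU at -163° from the x-axis; with |WU| = 22.8, U = (21.3, -12.9). The perpendicularity gives UB at right angles to WU, so UB runs at 107°; with |UB| = 15.9, B = (16.6, 2.32). Then |CB| = |B − C| = 16.7.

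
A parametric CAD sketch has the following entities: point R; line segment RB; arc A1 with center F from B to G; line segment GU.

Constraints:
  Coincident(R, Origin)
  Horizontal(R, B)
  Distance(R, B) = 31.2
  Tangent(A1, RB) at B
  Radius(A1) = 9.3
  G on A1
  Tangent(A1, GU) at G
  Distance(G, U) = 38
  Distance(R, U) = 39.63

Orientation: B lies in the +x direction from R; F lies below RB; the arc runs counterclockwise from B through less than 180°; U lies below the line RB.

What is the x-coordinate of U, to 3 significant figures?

5.95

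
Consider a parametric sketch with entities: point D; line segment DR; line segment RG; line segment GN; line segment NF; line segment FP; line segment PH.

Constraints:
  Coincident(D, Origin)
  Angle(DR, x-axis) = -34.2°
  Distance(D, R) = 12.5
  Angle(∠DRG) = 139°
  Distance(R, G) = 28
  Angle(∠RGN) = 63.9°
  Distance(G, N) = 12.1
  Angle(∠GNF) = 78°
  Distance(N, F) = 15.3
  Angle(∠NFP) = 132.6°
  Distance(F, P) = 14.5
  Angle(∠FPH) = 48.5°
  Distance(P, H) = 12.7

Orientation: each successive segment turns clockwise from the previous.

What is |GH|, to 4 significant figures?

9.944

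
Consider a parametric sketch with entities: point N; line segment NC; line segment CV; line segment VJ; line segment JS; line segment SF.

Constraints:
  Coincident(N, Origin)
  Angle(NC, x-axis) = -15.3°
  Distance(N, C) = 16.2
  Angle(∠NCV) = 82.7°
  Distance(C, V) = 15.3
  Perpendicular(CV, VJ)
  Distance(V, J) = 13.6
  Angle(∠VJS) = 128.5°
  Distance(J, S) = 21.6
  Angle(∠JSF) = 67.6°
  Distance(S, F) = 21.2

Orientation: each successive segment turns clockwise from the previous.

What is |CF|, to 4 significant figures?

10.03

∠VJS = 128.5° gives JS at 105.9° from the x-axis; with |JS| = 21.6, S = (-8.727, 7.600). ∠JSF = 67.6° gives SF at -6.500° from the x-axis; with |SF| = 21.2, F = (12.34, 5.200). Then |CF| = |F − C| = 10.03.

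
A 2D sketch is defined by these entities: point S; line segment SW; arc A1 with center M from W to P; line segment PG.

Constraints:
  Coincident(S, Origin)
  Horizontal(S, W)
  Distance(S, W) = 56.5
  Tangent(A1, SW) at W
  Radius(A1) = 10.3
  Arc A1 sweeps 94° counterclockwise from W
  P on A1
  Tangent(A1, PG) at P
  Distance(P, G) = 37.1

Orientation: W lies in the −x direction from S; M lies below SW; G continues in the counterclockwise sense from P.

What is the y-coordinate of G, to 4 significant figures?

-48.03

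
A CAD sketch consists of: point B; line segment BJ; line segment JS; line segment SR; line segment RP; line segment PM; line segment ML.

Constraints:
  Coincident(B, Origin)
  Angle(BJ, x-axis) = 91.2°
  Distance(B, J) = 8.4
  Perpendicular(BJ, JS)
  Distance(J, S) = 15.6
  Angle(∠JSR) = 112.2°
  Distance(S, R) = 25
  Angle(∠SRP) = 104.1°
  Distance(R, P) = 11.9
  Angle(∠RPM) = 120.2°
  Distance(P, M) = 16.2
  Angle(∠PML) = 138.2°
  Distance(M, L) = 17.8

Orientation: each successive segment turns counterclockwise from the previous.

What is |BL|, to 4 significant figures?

6.890

B is at the origin; BJ runs at 91.2° with length 8.4, so J = (-0.1759, 8.398). BJ is perpendicular to JS, so JS runs at -178.8°; with |JS| = 15.6, S = (-15.77, 8.071). ∠JSR = 112.2° gives SR at -111.0° from the x-axis; with |SR| = 25.0, R = (-24.73, -15.27). ∠SRP = 104.1° gives RP at -35.10° from the x-axis; with |RP| = 11.9, P = (-15.00, -22.11). ∠RPM = 120.2° gives PM at 24.70° from the x-axis; with |PM| = 16.2, M = (-0.2779, -15.34). ∠PML = 138.2° gives ML at 66.50° from the x-axis; with |ML| = 17.8, L = (6.820, 0.9825). Then |BL| = |L − B| = 6.890.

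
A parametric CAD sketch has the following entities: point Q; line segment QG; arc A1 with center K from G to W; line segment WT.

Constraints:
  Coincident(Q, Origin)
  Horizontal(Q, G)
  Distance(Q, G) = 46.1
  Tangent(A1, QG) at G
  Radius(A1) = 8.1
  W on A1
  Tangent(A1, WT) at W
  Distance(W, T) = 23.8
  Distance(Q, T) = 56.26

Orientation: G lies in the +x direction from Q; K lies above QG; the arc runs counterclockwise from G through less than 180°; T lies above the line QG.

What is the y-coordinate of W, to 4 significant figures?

10.92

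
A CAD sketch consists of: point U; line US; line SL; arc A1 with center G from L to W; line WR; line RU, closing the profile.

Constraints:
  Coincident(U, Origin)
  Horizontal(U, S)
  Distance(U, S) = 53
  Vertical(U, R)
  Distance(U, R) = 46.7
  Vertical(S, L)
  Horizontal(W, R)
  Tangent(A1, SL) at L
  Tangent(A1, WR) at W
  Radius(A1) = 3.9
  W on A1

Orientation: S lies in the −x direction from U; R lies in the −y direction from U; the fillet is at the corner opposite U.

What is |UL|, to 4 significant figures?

68.12

U is at the origin; U and S share the same y with |US| = 53.0 and S on the −x side, so S = (-53.00, 0.000). U and R share the same x with |UR| = 46.7 and R on the −y side, so R = (0.000, -46.70). The virtual corner opposite U is at (-53.00, -46.70). The tangent condition forces GL to be normal to SL and since A1 is tangent to WR there, GW ⟂ WR, with radius 3.9, so the center G sits 3.9 in from both sides at G = (-49.10, -42.80). That places the tangent points at L = (-53.00, -42.80) on SL and W = (-49.10, -46.70) on WR. Then |UL| = |L − U| = 68.12.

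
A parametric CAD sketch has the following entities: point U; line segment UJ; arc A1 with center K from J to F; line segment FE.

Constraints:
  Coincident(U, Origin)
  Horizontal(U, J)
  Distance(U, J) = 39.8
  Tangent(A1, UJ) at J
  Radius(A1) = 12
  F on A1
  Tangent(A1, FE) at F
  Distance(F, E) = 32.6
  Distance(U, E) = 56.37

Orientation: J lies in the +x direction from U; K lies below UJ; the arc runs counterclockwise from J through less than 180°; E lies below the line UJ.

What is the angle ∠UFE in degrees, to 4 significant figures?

124.4°

U is at the origin; U and J share the same y with |UJ| = 39.8 and J on the +x side, so J = (39.80, 0.000). Tangency of A1 to UJ means the radius KJ is perpendicular to UJ, so K = J + (0, -12) = (39.80, -12.00). Since KF ⟂ FE (tangency), |KE| = √(12.0² + 32.6²) = 34.74 regardless of where F sits on A1. So E lies on both circle(U, 56.37) and circle(K, 34.74); the below-UJ intersection is E = (32.60, -45.98). F is the foot of the tangent from E: F = (27.92, -13.72).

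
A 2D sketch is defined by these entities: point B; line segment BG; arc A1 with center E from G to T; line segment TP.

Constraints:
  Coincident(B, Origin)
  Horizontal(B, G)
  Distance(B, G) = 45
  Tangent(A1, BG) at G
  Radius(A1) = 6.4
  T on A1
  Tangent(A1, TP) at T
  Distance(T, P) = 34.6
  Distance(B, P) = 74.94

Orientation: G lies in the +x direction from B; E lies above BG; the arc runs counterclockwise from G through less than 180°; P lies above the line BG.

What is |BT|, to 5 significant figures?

50.782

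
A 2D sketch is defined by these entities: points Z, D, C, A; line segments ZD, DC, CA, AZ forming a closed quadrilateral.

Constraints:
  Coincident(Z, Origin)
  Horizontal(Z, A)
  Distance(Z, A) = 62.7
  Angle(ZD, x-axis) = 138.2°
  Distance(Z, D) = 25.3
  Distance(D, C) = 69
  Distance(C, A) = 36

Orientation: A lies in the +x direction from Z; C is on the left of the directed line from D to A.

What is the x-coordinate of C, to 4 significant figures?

48.23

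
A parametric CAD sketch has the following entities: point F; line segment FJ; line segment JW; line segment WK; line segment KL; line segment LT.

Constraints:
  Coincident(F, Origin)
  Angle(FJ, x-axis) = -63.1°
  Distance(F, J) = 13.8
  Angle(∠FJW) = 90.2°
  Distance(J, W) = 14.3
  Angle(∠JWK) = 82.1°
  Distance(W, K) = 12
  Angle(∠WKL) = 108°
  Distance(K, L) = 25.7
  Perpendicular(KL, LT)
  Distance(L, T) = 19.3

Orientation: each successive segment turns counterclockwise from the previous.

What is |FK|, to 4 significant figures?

12.84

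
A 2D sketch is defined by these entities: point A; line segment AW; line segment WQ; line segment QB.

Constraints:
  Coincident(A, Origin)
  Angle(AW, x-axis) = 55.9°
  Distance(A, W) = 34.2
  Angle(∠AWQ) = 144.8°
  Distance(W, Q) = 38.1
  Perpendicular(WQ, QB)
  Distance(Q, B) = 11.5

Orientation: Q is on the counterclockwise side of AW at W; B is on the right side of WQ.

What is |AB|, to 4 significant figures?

73.05

A is at the origin; AW runs at 55.9° with length 34.2, so W = 34.2·(cos 55.9°, sin 55.9°) = (19.17, 28.32). ∠AWQ = 144.8°, so WQ runs at 55.9° + (180° − 144.8°) = 91.10° from the x-axis; with |WQ| = 38.1, Q = W + 38.1·(cos 91.10°, sin 91.10°) = (18.44, 66.41). WQ ⟂ QB; with |QB| = 11.5 on the right of WQ, B = Q + 11.5·(0.9998, 0.01920) = (29.94, 66.63). Then |AB| = |B − A| = 73.05.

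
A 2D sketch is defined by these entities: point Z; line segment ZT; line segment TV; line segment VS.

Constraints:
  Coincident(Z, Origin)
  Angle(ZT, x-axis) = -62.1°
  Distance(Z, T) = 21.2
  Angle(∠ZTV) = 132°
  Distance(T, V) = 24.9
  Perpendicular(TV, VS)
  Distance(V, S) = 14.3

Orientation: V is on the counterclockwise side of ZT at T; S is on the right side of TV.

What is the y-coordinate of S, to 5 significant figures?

-38.671

Z is at the origin; ZT runs at -62.1° with length 21.2, so T = 21.2·(cos -62.1°, sin -62.1°) = (9.9201, -18.736). ∠ZTV = 132.0°, so TV runs at -62.1° + (180° − 132.0°) = -14.100° from the x-axis; with |TV| = 24.9, V = T + 24.9·(cos -14.100°, sin -14.100°) = (34.070, -24.802). TV ⟂ VS; with |VS| = 14.3 on the right of TV, S = V + 14.3·(-0.24362, -0.96987) = (30.586, -38.671). So S.y = -38.671.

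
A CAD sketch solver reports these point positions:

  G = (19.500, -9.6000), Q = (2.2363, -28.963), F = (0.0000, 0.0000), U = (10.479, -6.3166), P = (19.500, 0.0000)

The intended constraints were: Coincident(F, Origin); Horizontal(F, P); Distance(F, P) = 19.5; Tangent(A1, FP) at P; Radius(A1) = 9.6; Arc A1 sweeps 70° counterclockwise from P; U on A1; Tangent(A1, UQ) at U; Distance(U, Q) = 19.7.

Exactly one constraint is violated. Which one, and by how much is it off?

Distance(U, Q) = 19.7 — off by 4.40.

F = (0.00, 0.00) ✓; F.y = 0.00, P.y = 0.00 ✓; |FP| = 19.50 ✓; ∠(GP, PF) = 90.00° ✓; |GP| = 9.600 ✓; bearing(G→U) − bearing(G→P) = 70.00° ✓; |GU| = 9.600 ✓; ∠(GU, UQ) = 90.00° ✓; |UQ| = 24.10 ✗.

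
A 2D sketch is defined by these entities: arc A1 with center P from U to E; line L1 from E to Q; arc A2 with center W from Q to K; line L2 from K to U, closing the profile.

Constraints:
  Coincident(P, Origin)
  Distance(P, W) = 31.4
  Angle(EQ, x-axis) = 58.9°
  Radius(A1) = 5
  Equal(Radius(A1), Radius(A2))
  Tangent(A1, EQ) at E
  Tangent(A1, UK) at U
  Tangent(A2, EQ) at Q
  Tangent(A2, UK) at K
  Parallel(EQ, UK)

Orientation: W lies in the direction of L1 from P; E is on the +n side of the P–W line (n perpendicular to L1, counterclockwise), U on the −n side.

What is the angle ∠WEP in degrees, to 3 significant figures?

81.0°

The slot axis is L1's direction at 58.9°, so u = (cos 58.9°, sin 58.9°) = (0.517, 0.856) and n = (−sin 58.9°, cos 58.9°) = (-0.856, 0.517). P is at the origin and W lies 31.4 along u from P, so W = 31.4·u = (16.2, 26.9). Tangency of A1 to both parallel lines with radius 5.0 puts E and U at P ± 5.0·n: E = (-4.28, 2.58), U = (4.28, -2.58). Then cos ∠WEP = EW·EP / (|EW||EP|), giving 81.0°.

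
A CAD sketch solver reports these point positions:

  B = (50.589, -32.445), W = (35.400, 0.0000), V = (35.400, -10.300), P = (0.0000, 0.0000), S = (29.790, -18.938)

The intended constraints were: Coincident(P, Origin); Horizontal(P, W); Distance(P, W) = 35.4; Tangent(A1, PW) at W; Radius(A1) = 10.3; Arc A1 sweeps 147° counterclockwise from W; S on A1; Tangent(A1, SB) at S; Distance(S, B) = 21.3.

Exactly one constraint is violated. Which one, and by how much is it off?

Distance(S, B) = 21.3 — off by 3.50.

P = (0.00, 0.00) ✓; P.y = 0.00, W.y = 0.00 ✓; |PW| = 35.40 ✓; ∠(VW, WP) = 90.00° ✓; |VW| = 10.30 ✓; bearing(V→S) − bearing(V→W) = 147.0° ✓; |VS| = 10.30 ✓; ∠(VS, SB) = 90.00° ✓; |SB| = 24.80 ✗.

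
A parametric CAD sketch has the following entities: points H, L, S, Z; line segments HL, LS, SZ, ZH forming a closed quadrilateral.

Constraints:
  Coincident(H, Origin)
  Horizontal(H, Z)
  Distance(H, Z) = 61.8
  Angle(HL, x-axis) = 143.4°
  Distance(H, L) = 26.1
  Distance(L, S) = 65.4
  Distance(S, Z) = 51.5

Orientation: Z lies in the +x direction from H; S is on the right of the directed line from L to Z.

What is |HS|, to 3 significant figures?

40.2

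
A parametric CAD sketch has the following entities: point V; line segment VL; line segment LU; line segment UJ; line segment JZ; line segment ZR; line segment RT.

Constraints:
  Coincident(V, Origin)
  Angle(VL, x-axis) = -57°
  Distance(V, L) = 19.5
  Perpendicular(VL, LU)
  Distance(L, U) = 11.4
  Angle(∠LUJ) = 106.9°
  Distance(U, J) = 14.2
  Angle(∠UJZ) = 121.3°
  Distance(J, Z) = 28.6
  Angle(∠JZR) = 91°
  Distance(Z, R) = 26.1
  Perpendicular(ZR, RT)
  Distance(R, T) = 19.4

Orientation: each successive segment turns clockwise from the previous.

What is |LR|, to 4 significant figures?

29.35

V is at the origin; VL runs at -57.0° with length 19.5, so L = (10.62, -16.35). VL ⟂ LU, so LU runs at -147.0°; with |LU| = 11.4, U = (1.060, -22.56). ∠LUJ = 106.9° gives UJ at 139.9° from the x-axis; with |UJ| = 14.2, J = (-9.802, -13.42). ∠UJZ = 121.3° gives JZ at 81.20° from the x-axis; with |JZ| = 28.6, Z = (-5.427, 14.85). ∠JZR = 91.0° gives ZR at -7.800° from the x-axis; with |ZR| = 26.1, R = (20.43, 11.30). Then |LR| = |R − L| = 29.35.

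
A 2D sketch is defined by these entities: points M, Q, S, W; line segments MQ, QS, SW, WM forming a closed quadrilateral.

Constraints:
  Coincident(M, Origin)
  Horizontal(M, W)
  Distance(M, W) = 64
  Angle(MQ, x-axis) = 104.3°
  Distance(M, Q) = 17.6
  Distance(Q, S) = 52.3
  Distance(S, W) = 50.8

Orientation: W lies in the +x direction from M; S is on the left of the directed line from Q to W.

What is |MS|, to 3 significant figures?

60.0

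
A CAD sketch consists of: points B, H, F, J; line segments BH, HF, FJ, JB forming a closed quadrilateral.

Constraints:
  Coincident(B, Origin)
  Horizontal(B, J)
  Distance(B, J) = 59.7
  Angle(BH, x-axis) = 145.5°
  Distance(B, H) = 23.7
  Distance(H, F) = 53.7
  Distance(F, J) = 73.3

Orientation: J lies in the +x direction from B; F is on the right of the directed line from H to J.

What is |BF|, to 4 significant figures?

37.85

B is at the origin; BJ is horizontal with |BJ| = 59.7 and J in +x, so J = (59.7, 0). BH runs at 145.5° with |BH| = 23.7, so H = (-19.53, 13.42). F is determined by |HF| = 53.7 and |FJ| = 73.3 together: it lies at the intersection of circle(H, 53.7) and circle(J, 73.3). With |HJ| = 80.36, the foot of the radical line on HJ is 24.69 from H and the perpendicular offset is √(53.7² − 24.69²) = 47.69. Taking the right-of-HJ solution: F = (-3.152, -37.72).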